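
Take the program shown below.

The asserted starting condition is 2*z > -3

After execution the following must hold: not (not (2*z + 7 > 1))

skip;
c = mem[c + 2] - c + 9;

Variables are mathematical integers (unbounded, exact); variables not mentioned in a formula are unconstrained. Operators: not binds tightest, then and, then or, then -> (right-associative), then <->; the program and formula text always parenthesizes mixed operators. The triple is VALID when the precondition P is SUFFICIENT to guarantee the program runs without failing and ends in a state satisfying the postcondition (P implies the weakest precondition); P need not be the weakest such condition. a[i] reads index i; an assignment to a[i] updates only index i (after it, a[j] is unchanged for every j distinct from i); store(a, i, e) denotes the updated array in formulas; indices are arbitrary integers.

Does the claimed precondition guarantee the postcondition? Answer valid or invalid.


Working backward. After the program, the postcondition not (not (2*z + 7 > 1)) must hold; in canonical form it is 2*z > -6.
Before c := mem[c + 2] - c + 9: 2*z > -6
Before skip: 2*z > -6
The weakest precondition is 2*z > -6.
Check whether 2*z > -3 implies it.
Every state satisfying the precondition satisfies the weakest precondition: the implication holds.
Answer: valid


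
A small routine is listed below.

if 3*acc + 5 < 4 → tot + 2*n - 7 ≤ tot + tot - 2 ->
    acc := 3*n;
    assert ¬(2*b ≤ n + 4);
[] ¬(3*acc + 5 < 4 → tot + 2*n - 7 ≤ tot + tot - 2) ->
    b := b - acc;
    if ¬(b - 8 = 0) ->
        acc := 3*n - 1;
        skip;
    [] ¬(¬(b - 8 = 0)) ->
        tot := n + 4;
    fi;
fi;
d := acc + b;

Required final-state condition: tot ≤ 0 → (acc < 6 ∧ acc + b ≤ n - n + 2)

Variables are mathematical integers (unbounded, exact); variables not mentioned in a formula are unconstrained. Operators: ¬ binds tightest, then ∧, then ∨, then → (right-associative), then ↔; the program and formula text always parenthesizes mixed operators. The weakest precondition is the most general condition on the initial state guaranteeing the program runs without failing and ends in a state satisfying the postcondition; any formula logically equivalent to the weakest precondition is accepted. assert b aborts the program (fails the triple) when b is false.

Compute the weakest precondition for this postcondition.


Working backward. After the program, the postcondition tot ≤ 0 → (acc < 6 ∧ acc + b ≤ n - n + 2) must hold; in canonical form it is tot ≤ 0 → (acc < 6 ∧ acc + b ≤ 2).
Before d := acc + b: tot ≤ 0 → (acc < 6 ∧ acc + b ≤ 2)
Then branch requires (¬(2*b ≤ n + 4)) ∧ (tot ≤ 0 → (3*n < 6 ∧ b + 3*n ≤ 2)); else branch requires ((¬(b = acc + 8)) → (tot ≤ 0 → (3*n < 7 ∧ b + 3*n ≤ acc + 3))) ∧ (b = acc + 8 → (n ≤ -4 → (acc < 6 ∧ b ≤ 2))).
Before the if: ((3*acc < -1 → 2*n ≤ tot + 5) → ((¬(2*b ≤ n + 4)) ∧ (tot ≤ 0 → (3*n < 6 ∧ b + 3*n ≤ 2)))) ∧ ((¬(3*acc < -1 → 2*n ≤ tot + 5)) → (((¬(b = acc + 8)) → (tot ≤ 0 → (3*n < 7 ∧ b + 3*n ≤ acc + 3))) ∧ (b = acc + 8 → (n ≤ -4 → (acc < 6 ∧ b ≤ 2)))))
Answer: WP = ((3*acc < -1 → 2*n ≤ tot + 5) → ((¬(2*b ≤ n + 4)) ∧ (tot ≤ 0 → (3*n < 6 ∧ b + 3*n ≤ 2)))) ∧ ((¬(3*acc < -1 → 2*n ≤ tot + 5)) → (((¬(b = acc + 8)) → (tot ≤ 0 → (3*n < 7 ∧ b + 3*n ≤ acc + 3))) ∧ (b = acc + 8 → (n ≤ -4 → (acc < 6 ∧ b ≤ 2)))))


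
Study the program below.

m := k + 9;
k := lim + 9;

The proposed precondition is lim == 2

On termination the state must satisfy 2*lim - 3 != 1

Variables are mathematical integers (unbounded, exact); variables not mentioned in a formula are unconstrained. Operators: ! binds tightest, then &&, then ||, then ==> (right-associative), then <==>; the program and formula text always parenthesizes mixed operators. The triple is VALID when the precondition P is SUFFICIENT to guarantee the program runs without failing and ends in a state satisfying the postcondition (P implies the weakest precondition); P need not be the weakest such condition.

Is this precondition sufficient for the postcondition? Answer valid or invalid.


Working backward. After the program, the postcondition 2*lim - 3 != 1 must hold; in canonical form it is 2*lim != 4.
Before k := lim + 9: 2*lim != 4
Before m := k + 9: 2*lim != 4
The weakest precondition is 2*lim != 4.
Check whether lim == 2 implies it.
Countermodel: at the initial state lim = 2, the precondition holds but the weakest precondition fails.
Answer: invalid


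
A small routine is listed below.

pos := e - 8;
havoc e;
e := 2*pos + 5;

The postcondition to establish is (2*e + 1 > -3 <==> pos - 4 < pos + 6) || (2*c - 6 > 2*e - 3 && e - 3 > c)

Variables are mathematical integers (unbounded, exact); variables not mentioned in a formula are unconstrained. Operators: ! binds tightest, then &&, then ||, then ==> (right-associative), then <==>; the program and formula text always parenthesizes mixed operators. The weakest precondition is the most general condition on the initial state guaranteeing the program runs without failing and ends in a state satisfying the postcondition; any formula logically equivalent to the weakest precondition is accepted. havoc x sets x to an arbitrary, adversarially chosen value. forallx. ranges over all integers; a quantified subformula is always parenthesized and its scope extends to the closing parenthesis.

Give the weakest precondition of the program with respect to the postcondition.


Working backward. After the program, the postcondition (2*e + 1 > -3 <==> pos - 4 < pos + 6) || (2*c - 6 > 2*e - 3 && e - 3 > c) must hold; in canonical form it is 2*e > -4 || (2*c > 2*e + 3 && e > c + 3).
Before e := 2*pos + 5: 4*pos > -14 || (2*c > 4*pos + 13 && 2*pos > c - 2)
Before havoc e: 4*pos > -14 || (2*c > 4*pos + 13 && 2*pos > c - 2)
Before pos := e - 8: 4*e > 18 || (2*c > 4*e - 19 && 2*e > c + 14)
Answer: WP = 4*e > 18 || (2*c > 4*e - 19 && 2*e > c + 14)


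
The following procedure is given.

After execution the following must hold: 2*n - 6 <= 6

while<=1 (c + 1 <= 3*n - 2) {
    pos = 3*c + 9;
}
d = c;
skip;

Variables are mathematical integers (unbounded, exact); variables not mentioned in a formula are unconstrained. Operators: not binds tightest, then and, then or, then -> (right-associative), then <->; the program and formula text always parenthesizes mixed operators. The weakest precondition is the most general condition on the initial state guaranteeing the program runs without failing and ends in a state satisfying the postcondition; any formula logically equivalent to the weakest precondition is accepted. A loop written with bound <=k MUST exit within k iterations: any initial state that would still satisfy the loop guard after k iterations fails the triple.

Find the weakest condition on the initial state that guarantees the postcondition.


Working backward. After the program, the postcondition 2*n - 6 <= 6 must hold; in canonical form it is 2*n <= 12.
Before skip: 2*n <= 12
Before d := c: 2*n <= 12
Before the loop (bound <=1), unroll the exhaustion recursion (WP_0 = exit-now case; WP_j = one more guarded iteration, up to j = 1):
  WP_0: (not (c <= 3*n - 3)) and 2*n <= 12
  WP_1: (c <= 3*n - 3 -> ((not (c <= 3*n - 3)) and 2*n <= 12)) and ((not (c <= 3*n - 3)) -> 2*n <= 12)
So before the loop: (c <= 3*n - 3 -> ((not (c <= 3*n - 3)) and 2*n <= 12)) and ((not (c <= 3*n - 3)) -> 2*n <= 12)
Answer: WP = (c <= 3*n - 3 -> ((not (c <= 3*n - 3)) and 2*n <= 12)) and ((not (c <= 3*n - 3)) -> 2*n <= 12)


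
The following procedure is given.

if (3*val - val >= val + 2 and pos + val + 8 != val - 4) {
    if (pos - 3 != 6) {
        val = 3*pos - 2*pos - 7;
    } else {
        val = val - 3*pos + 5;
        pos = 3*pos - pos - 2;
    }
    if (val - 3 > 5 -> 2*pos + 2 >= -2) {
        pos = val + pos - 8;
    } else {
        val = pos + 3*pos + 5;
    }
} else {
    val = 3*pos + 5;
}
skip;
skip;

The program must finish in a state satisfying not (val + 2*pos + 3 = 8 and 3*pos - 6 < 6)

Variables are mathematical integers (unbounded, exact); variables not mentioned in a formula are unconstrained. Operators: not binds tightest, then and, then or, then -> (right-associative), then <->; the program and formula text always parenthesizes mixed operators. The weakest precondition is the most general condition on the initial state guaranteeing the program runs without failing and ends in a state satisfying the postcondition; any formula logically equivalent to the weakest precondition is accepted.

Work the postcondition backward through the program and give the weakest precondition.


Working backward. After the program, the postcondition not (val + 2*pos + 3 = 8 and 3*pos - 6 < 6) must hold; in canonical form it is not (2*pos + val = 5 and 3*pos < 12).
Before skip: not (2*pos + val = 5 and 3*pos < 12)
Before skip: not (2*pos + val = 5 and 3*pos < 12)
Then branch requires (pos != 9 -> (((pos > 15 -> 2*pos >= -4) -> (not (5*pos = 42 and 6*pos < 57))) and ((not (pos > 15 -> 2*pos >= -4)) -> (not (6*pos = 0 and 3*pos < 12))))) and ((not (pos != 9)) -> (((val > 3*pos + 3 -> 4*pos >= 0) -> (not (3*val = 5*pos + 10 and 3*val < 3*pos + 27))) and ((not (val > 3*pos + 3 -> 4*pos >= 0)) -> (not (12*pos = 12 and 6*pos < 18))))); else branch requires not (5*pos = 0 and 3*pos < 12).
Before the if: ((val >= 2 and pos != -12) -> ((pos != 9 -> (((pos > 15 -> 2*pos >= -4) -> (not (5*pos = 42 and 6*pos < 57))) and ((not (pos > 15 -> 2*pos >= -4)) -> (not (6*pos = 0 and 3*pos < 12))))) and ((not (pos != 9)) -> (((val > 3*pos + 3 -> 4*pos >= 0) -> (not (3*val = 5*pos + 10 and 3*val < 3*pos + 27))) and ((not (val > 3*pos + 3 -> 4*pos >= 0)) -> (not (12*pos = 12 and 6*pos < 18))))))) and ((not (val >= 2 and pos != -12)) -> (not (5*pos = 0 and 3*pos < 12)))
Answer: WP = ((val >= 2 and pos != -12) -> ((pos != 9 -> (((pos > 15 -> 2*pos >= -4) -> (not (5*pos = 42 and 6*pos < 57))) and ((not (pos > 15 -> 2*pos >= -4)) -> (not (6*pos = 0 and 3*pos < 12))))) and ((not (pos != 9)) -> (((val > 3*pos + 3 -> 4*pos >= 0) -> (not (3*val = 5*pos + 10 and 3*val < 3*pos + 27))) and ((not (val > 3*pos + 3 -> 4*pos >= 0)) -> (not (12*pos = 12 and 6*pos < 18))))))) and ((not (val >= 2 and pos != -12)) -> (not (5*pos = 0 and 3*pos < 12)))


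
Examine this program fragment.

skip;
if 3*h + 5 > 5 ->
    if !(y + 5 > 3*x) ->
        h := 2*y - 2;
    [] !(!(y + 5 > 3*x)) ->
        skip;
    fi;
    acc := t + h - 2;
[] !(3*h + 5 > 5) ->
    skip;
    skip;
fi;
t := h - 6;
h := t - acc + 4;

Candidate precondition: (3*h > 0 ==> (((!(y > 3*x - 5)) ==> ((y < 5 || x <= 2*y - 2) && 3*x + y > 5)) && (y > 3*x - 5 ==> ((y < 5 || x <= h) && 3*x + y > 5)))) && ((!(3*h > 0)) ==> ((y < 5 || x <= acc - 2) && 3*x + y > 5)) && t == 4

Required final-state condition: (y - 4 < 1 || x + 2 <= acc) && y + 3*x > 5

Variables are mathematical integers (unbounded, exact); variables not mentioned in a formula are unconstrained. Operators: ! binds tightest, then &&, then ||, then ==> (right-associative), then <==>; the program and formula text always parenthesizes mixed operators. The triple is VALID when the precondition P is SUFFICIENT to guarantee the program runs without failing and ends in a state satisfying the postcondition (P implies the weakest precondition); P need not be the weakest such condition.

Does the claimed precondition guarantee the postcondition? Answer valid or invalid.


Working backward. After the program, the postcondition (y - 4 < 1 || x + 2 <= acc) && y + 3*x > 5 must hold; in canonical form it is (y < 5 || x <= acc - 2) && 3*x + y > 5.
Before h := t - acc + 4: (y < 5 || x <= acc - 2) && 3*x + y > 5
Before t := h - 6: (y < 5 || x <= acc - 2) && 3*x + y > 5
Then branch requires ((!(y > 3*x - 5)) ==> ((y < 5 || x <= t + 2*y - 6) && 3*x + y > 5)) && (y > 3*x - 5 ==> ((y < 5 || x <= h + t - 4) && 3*x + y > 5)); else branch requires (y < 5 || x <= acc - 2) && 3*x + y > 5.
Before the if: (3*h > 0 ==> (((!(y > 3*x - 5)) ==> ((y < 5 || x <= t + 2*y - 6) && 3*x + y > 5)) && (y > 3*x - 5 ==> ((y < 5 || x <= h + t - 4) && 3*x + y > 5)))) && ((!(3*h > 0)) ==> ((y < 5 || x <= acc - 2) && 3*x + y > 5))
Before skip: (3*h > 0 ==> (((!(y > 3*x - 5)) ==> ((y < 5 || x <= t + 2*y - 6) && 3*x + y > 5)) && (y > 3*x - 5 ==> ((y < 5 || x <= h + t - 4) && 3*x + y > 5)))) && ((!(3*h > 0)) ==> ((y < 5 || x <= acc - 2) && 3*x + y > 5))
The weakest precondition is (3*h > 0 ==> (((!(y > 3*x - 5)) ==> ((y < 5 || x <= t + 2*y - 6) && 3*x + y > 5)) && (y > 3*x - 5 ==> ((y < 5 || x <= h + t - 4) && 3*x + y > 5)))) && ((!(3*h > 0)) ==> ((y < 5 || x <= acc - 2) && 3*x + y > 5)).
Check whether (3*h > 0 ==> (((!(y > 3*x - 5)) ==> ((y < 5 || x <= 2*y - 2) && 3*x + y > 5)) && (y > 3*x - 5 ==> ((y < 5 || x <= h) && 3*x + y > 5)))) && ((!(3*h > 0)) ==> ((y < 5 || x <= acc - 2) && 3*x + y > 5)) && t == 4 implies it.
Every state satisfying the precondition satisfies the weakest precondition: the implication holds.
Answer: valid


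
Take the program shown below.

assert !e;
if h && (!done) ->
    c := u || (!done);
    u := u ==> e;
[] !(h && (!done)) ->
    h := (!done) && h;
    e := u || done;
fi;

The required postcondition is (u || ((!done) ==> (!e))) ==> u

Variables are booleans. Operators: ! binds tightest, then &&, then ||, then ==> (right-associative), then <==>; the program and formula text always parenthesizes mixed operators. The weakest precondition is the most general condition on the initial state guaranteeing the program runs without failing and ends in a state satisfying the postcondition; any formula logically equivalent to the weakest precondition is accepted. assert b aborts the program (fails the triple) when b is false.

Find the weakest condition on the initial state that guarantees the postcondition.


Working backward. After the program, (u || ((!done) ==> (!e))) ==> u must hold.
Then branch requires ((u ==> e) || ((!done) ==> (!e))) ==> (u ==> e); else branch requires (u || ((!done) ==> (!(u || done)))) ==> u.
Before the if: ((h && (!done)) ==> (((u ==> e) || ((!done) ==> (!e))) ==> (u ==> e))) && ((!(h && (!done))) ==> ((u || ((!done) ==> (!(u || done)))) ==> u))
Before assert !e: (!e) && ((h && (!done)) ==> (((u ==> e) || ((!done) ==> (!e))) ==> (u ==> e))) && ((!(h && (!done))) ==> ((u || ((!done) ==> (!(u || done)))) ==> u))
Answer: WP = (!e) && ((h && (!done)) ==> (((u ==> e) || ((!done) ==> (!e))) ==> (u ==> e))) && ((!(h && (!done))) ==> ((u || ((!done) ==> (!(u || done)))) ==> u))


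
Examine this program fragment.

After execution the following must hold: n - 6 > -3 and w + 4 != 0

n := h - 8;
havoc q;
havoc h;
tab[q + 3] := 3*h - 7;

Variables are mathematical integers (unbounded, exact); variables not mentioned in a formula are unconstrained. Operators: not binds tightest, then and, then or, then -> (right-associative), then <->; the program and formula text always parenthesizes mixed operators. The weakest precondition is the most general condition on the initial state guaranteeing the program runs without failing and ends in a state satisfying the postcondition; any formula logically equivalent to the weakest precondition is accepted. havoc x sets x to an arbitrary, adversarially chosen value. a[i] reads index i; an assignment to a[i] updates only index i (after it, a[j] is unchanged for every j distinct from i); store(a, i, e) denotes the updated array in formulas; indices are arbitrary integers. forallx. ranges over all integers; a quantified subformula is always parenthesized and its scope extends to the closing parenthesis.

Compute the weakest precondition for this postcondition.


Working backward. After the program, the postcondition n - 6 > -3 and w + 4 != 0 must hold; in canonical form it is n > 3 and w != -4.
Before tab[q + 3] := 3*h - 7: n > 3 and w != -4
Before havoc h: n > 3 and w != -4
Before havoc q: n > 3 and w != -4
Before n := h - 8: h > 11 and w != -4
Answer: WP = h > 11 and w != -4


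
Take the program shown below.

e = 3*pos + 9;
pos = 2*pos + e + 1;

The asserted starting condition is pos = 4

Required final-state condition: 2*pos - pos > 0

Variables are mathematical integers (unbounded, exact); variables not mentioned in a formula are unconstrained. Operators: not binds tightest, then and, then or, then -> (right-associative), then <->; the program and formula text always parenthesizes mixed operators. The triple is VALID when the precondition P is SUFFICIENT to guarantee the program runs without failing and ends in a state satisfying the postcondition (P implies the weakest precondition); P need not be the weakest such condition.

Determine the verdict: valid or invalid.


Working backward. After the program, the postcondition 2*pos - pos > 0 must hold; in canonical form it is pos > 0.
Before pos := 2*pos + e + 1: e + 2*pos > -1
Before e := 3*pos + 9: 5*pos > -10
The weakest precondition is 5*pos > -10.
Check whether pos = 4 implies it.
Every state satisfying the precondition satisfies the weakest precondition: the implication holds.
Answer: valid


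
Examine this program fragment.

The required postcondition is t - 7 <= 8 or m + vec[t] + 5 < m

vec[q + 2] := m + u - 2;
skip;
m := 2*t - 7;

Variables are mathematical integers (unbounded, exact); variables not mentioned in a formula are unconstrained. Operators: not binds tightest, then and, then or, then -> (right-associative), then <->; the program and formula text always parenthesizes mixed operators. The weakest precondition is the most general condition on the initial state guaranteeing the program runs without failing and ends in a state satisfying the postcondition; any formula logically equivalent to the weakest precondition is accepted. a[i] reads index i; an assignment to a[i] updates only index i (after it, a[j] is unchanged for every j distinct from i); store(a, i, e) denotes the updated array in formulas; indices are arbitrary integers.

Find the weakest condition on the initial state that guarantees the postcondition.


Working backward. After the program, the postcondition t - 7 <= 8 or m + vec[t] + 5 < m must hold; in canonical form it is t <= 15 or vec[t] < -5.
Before m := 2*t - 7: t <= 15 or vec[t] < -5
Before skip: t <= 15 or vec[t] < -5
Before vec[q + 2] := m + u - 2: t <= 15 or store(vec, q + 2, m + u - 2)[t] < -5
Answer: WP = t <= 15 or store(vec, q + 2, m + u - 2)[t] < -5


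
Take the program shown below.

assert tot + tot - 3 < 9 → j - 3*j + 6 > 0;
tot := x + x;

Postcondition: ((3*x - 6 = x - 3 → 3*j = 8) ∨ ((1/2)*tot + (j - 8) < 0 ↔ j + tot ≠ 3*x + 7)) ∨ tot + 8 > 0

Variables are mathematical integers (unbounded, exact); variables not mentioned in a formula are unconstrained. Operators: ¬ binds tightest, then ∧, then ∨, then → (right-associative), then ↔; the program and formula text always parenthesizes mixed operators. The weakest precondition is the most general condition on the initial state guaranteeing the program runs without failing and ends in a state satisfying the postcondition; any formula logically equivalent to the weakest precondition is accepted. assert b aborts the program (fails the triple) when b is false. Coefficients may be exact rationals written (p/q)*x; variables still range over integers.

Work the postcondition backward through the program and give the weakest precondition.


Working backward. After the program, the postcondition ((3*x - 6 = x - 3 → 3*j = 8) ∨ ((1/2)*tot + (j - 8) < 0 ↔ j + tot ≠ 3*x + 7)) ∨ tot + 8 > 0 must hold; in canonical form it is (2*x = 3 → 3*j = 8) ∨ (j + (1/2)*tot < 8 ↔ j + tot ≠ 3*x + 7) ∨ tot > -8.
Before tot := x + x: (2*x = 3 → 3*j = 8) ∨ (j + x < 8 ↔ j ≠ x + 7) ∨ 2*x > -8
Before assert tot + tot - 3 < 9 → j - 3*j + 6 > 0: (2*tot < 12 → 2*j < 6) ∧ ((2*x = 3 → 3*j = 8) ∨ (j + x < 8 ↔ j ≠ x + 7) ∨ 2*x > -8)
Answer: WP = (2*tot < 12 → 2*j < 6) ∧ ((2*x = 3 → 3*j = 8) ∨ (j + x < 8 ↔ j ≠ x + 7) ∨ 2*x > -8)


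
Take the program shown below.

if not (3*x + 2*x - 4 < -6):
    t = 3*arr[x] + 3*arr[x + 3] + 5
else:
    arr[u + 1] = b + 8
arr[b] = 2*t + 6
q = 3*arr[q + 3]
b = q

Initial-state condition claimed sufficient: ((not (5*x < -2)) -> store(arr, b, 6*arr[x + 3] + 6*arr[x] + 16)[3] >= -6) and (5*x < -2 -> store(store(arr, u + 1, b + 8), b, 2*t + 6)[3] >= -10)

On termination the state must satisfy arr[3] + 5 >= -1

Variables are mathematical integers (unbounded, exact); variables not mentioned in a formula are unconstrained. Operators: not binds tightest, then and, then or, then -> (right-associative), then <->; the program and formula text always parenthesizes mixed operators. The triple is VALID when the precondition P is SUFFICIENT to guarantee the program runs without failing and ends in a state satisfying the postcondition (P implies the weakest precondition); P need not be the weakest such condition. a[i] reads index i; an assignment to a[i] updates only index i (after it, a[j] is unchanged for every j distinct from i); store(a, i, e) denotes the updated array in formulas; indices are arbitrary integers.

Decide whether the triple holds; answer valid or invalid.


Working backward. After the program, the postcondition arr[3] + 5 >= -1 must hold; in canonical form it is arr[3] >= -6.
Before b := q: arr[3] >= -6
Before q := 3*arr[q + 3]: arr[3] >= -6
Before arr[b] := 2*t + 6: store(arr, b, 2*t + 6)[3] >= -6
Then branch requires store(arr, b, 6*arr[x + 3] + 6*arr[x] + 16)[3] >= -6; else branch requires store(store(arr, u + 1, b + 8), b, 2*t + 6)[3] >= -6.
Before the if: ((not (5*x < -2)) -> store(arr, b, 6*arr[x + 3] + 6*arr[x] + 16)[3] >= -6) and (5*x < -2 -> store(store(arr, u + 1, b + 8), b, 2*t + 6)[3] >= -6)
The weakest precondition is ((not (5*x < -2)) -> store(arr, b, 6*arr[x + 3] + 6*arr[x] + 16)[3] >= -6) and (5*x < -2 -> store(store(arr, u + 1, b + 8), b, 2*t + 6)[3] >= -6).
Check whether ((not (5*x < -2)) -> store(arr, b, 6*arr[x + 3] + 6*arr[x] + 16)[3] >= -6) and (5*x < -2 -> store(store(arr, u + 1, b + 8), b, 2*t + 6)[3] >= -10) implies it.
Countermodel: at the initial state arr = {[-1] = 5, [2] = 5, [3] = 5, [7] = 5, elsewhere 5}, b = 3, t = -7, u = 6, x = -1, the precondition holds but the weakest precondition fails.
Answer: invalid


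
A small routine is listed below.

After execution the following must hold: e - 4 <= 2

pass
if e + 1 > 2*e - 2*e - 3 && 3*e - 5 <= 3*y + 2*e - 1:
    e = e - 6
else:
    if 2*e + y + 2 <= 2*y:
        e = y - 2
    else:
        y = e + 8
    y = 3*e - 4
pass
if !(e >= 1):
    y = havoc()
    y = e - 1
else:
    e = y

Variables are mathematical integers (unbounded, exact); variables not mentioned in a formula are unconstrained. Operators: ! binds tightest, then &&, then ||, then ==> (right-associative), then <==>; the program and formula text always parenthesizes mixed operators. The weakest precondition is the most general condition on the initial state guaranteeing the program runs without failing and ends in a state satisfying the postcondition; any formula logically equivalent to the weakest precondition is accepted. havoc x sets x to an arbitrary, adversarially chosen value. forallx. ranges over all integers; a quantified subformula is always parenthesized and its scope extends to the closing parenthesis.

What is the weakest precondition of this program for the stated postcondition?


Working backward. After the program, the postcondition e - 4 <= 2 must hold; in canonical form it is e <= 6.
Then branch requires e <= 6; else branch requires y <= 6.
Before the if: ((!(e >= 1)) ==> e <= 6) && (e >= 1 ==> y <= 6)
Before skip: ((!(e >= 1)) ==> e <= 6) && (e >= 1 ==> y <= 6)
Then branch requires ((!(e >= 7)) ==> e <= 12) && (e >= 7 ==> y <= 6); else branch requires (2*e <= y - 2 ==> (((!(y >= 3)) ==> y <= 8) && (y >= 3 ==> 3*y <= 16))) && ((!(2*e <= y - 2)) ==> (((!(e >= 1)) ==> e <= 6) && (e >= 1 ==> 3*e <= 10))).
Before the if: ((e > -4 && e <= 3*y + 4) ==> (((!(e >= 7)) ==> e <= 12) && (e >= 7 ==> y <= 6))) && ((!(e > -4 && e <= 3*y + 4)) ==> ((2*e <= y - 2 ==> (((!(y >= 3)) ==> y <= 8) && (y >= 3 ==> 3*y <= 16))) && ((!(2*e <= y - 2)) ==> (((!(e >= 1)) ==> e <= 6) && (e >= 1 ==> 3*e <= 10)))))
Before skip: ((e > -4 && e <= 3*y + 4) ==> (((!(e >= 7)) ==> e <= 12) && (e >= 7 ==> y <= 6))) && ((!(e > -4 && e <= 3*y + 4)) ==> ((2*e <= y - 2 ==> (((!(y >= 3)) ==> y <= 8) && (y >= 3 ==> 3*y <= 16))) && ((!(2*e <= y - 2)) ==> (((!(e >= 1)) ==> e <= 6) && (e >= 1 ==> 3*e <= 10)))))
Answer: WP = ((e > -4 && e <= 3*y + 4) ==> (((!(e >= 7)) ==> e <= 12) && (e >= 7 ==> y <= 6))) && ((!(e > -4 && e <= 3*y + 4)) ==> ((2*e <= y - 2 ==> (((!(y >= 3)) ==> y <= 8) && (y >= 3 ==> 3*y <= 16))) && ((!(2*e <= y - 2)) ==> (((!(e >= 1)) ==> e <= 6) && (e >= 1 ==> 3*e <= 10)))))


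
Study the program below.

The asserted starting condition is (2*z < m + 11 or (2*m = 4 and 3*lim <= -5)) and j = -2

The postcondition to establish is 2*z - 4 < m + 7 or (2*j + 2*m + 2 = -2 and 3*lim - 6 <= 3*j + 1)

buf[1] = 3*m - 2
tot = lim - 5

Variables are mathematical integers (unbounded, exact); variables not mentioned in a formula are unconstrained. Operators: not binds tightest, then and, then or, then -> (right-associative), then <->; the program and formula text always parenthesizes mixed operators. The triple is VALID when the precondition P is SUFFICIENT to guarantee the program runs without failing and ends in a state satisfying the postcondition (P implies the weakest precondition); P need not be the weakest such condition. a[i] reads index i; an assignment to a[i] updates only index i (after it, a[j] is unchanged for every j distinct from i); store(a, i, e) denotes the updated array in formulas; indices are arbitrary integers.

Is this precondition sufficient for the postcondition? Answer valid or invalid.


Working backward. After the program, the postcondition 2*z - 4 < m + 7 or (2*j + 2*m + 2 = -2 and 3*lim - 6 <= 3*j + 1) must hold; in canonical form it is 2*z < m + 11 or (2*j + 2*m = -4 and 3*lim <= 3*j + 7).
Before tot := lim - 5: 2*z < m + 11 or (2*j + 2*m = -4 and 3*lim <= 3*j + 7)
Before buf[1] := 3*m - 2: 2*z < m + 11 or (2*j + 2*m = -4 and 3*lim <= 3*j + 7)
The weakest precondition is 2*z < m + 11 or (2*j + 2*m = -4 and 3*lim <= 3*j + 7).
Check whether (2*z < m + 11 or (2*m = 4 and 3*lim <= -5)) and j = -2 implies it.
Countermodel: at the initial state j = -2, lim = -2, m = 2, z = 7, the precondition holds but the weakest precondition fails.
Answer: invalid


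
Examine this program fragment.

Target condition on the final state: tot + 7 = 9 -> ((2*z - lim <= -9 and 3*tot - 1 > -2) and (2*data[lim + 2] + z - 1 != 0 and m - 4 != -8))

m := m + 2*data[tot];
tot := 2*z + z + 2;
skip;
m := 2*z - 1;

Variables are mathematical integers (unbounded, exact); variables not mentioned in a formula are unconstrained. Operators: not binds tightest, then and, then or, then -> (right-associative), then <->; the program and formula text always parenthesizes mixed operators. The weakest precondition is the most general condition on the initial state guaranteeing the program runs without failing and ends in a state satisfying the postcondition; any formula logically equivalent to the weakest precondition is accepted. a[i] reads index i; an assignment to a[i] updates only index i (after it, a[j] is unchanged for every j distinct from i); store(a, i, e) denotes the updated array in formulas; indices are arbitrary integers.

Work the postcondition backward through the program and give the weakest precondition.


Working backward. After the program, the postcondition tot + 7 = 9 -> ((2*z - lim <= -9 and 3*tot - 1 > -2) and (2*data[lim + 2] + z - 1 != 0 and m - 4 != -8)) must hold; in canonical form it is tot = 2 -> (2*z <= lim - 9 and 3*tot > -1 and 2*data[lim + 2] + z != 1 and m != -4).
Before m := 2*z - 1: tot = 2 -> (2*z <= lim - 9 and 3*tot > -1 and 2*data[lim + 2] + z != 1 and 2*z != -3)
Before skip: tot = 2 -> (2*z <= lim - 9 and 3*tot > -1 and 2*data[lim + 2] + z != 1 and 2*z != -3)
Before tot := 2*z + z + 2: 3*z = 0 -> (2*z <= lim - 9 and 9*z > -7 and 2*data[lim + 2] + z != 1 and 2*z != -3)
Before m := m + 2*data[tot]: 3*z = 0 -> (2*z <= lim - 9 and 9*z > -7 and 2*data[lim + 2] + z != 1 and 2*z != -3)
Answer: WP = 3*z = 0 -> (2*z <= lim - 9 and 9*z > -7 and 2*data[lim + 2] + z != 1 and 2*z != -3)


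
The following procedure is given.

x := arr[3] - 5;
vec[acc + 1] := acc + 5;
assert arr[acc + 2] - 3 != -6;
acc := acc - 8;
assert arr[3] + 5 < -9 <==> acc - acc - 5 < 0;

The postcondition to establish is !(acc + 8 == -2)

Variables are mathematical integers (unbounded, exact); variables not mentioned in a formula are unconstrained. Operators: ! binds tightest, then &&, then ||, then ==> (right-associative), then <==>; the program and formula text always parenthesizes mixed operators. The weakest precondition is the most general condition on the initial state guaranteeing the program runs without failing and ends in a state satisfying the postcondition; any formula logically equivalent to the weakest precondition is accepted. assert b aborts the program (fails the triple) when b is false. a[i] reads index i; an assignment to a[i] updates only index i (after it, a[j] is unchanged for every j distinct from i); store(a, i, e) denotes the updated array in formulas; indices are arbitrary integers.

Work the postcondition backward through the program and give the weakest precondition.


Working backward. After the program, the postcondition !(acc + 8 == -2) must hold; in canonical form it is !(acc == -10).
Before assert arr[3] + 5 < -9 <==> acc - acc - 5 < 0: arr[3] < -14 && (!(acc == -10))
Before acc := acc - 8: arr[3] < -14 && (!(acc == -2))
Before assert arr[acc + 2] - 3 != -6: arr[acc + 2] != -3 && arr[3] < -14 && (!(acc == -2))
Before vec[acc + 1] := acc + 5: arr[acc + 2] != -3 && arr[3] < -14 && (!(acc == -2))
Before x := arr[3] - 5: arr[acc + 2] != -3 && arr[3] < -14 && (!(acc == -2))
Answer: WP = arr[acc + 2] != -3 && arr[3] < -14 && (!(acc == -2))


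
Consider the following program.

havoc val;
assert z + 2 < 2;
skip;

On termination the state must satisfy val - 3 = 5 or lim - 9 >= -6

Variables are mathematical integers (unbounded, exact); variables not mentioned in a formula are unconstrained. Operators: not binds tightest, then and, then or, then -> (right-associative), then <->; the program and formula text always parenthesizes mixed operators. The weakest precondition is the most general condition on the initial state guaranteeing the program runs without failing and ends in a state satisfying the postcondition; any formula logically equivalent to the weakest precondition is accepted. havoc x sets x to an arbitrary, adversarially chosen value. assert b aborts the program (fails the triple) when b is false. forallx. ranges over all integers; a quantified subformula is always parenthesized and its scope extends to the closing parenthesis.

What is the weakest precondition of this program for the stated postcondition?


Working backward. After the program, the postcondition val - 3 = 5 or lim - 9 >= -6 must hold; in canonical form it is val = 8 or lim >= 3.
Before skip: val = 8 or lim >= 3
Before assert z + 2 < 2: z < 0 and (val = 8 or lim >= 3)
Before havoc val: forall val_1. (z < 0 and (val_1 = 8 or lim >= 3))
Answer: WP = forall val_1. (z < 0 and (val_1 = 8 or lim >= 3))


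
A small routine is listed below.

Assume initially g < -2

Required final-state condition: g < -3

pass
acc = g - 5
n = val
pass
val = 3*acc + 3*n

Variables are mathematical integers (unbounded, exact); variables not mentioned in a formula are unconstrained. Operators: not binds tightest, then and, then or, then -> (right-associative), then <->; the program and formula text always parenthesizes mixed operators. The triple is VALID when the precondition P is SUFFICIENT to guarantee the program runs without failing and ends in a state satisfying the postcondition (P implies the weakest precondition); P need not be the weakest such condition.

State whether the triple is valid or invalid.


Working backward. After the program, g < -3 must hold.
Before val := 3*acc + 3*n: g < -3
Before skip: g < -3
Before n := val: g < -3
Before acc := g - 5: g < -3
Before skip: g < -3
The weakest precondition is g < -3.
Check whether g < -2 implies it.
Countermodel: at the initial state g = -3, the precondition holds but the weakest precondition fails.
Answer: invalid


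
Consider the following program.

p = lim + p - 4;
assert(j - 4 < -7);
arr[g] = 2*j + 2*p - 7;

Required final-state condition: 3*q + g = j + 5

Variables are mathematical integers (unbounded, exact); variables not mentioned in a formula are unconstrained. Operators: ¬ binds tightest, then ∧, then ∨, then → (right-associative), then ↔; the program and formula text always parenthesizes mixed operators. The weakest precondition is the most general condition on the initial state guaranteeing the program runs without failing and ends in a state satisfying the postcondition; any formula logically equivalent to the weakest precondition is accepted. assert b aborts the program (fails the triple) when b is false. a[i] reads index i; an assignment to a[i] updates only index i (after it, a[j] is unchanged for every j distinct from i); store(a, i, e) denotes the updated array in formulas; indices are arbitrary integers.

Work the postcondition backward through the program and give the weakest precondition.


Working backward. After the program, the postcondition 3*q + g = j + 5 must hold; in canonical form it is g + 3*q = j + 5.
Before arr[g] := 2*j + 2*p - 7: g + 3*q = j + 5
Before assert j - 4 < -7: j < -3 ∧ g + 3*q = j + 5
Before p := lim + p - 4: j < -3 ∧ g + 3*q = j + 5
Answer: WP = j < -3 ∧ g + 3*q = j + 5


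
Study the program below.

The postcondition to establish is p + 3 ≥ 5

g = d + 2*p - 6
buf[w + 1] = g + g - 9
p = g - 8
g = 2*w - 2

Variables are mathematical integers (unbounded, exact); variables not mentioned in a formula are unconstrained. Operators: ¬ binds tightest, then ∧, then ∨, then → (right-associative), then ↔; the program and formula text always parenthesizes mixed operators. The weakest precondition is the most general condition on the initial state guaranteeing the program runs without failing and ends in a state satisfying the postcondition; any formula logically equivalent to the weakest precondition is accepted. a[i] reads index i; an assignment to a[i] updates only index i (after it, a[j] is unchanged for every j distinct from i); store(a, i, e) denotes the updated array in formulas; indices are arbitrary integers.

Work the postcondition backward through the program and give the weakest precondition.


Working backward. After the program, the postcondition p + 3 ≥ 5 must hold; in canonical form it is p ≥ 2.
Before g := 2*w - 2: p ≥ 2
Before p := g - 8: g ≥ 10
Before buf[w + 1] := g + g - 9: g ≥ 10
Before g := d + 2*p - 6: d + 2*p ≥ 16
Answer: WP = d + 2*p ≥ 16


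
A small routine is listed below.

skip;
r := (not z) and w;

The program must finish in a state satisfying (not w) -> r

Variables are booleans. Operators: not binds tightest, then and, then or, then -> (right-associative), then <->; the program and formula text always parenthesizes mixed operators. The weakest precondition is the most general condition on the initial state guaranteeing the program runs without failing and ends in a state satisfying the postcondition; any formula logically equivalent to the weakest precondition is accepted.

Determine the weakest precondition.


Working backward. After the program, (not w) -> r must hold.
Before r := (not z) and w: (not w) -> ((not z) and w)
Before skip: (not w) -> ((not z) and w)
Answer: WP = (not w) -> ((not z) and w)


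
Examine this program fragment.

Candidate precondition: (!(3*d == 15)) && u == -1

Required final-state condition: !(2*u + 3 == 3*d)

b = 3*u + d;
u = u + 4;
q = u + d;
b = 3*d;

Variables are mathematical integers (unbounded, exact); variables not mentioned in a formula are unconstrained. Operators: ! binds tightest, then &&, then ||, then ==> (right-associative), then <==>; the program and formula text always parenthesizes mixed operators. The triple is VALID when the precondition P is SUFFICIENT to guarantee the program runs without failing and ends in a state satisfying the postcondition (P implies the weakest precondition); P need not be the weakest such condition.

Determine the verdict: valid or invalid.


Working backward. After the program, the postcondition !(2*u + 3 == 3*d) must hold; in canonical form it is !(2*u == 3*d - 3).
Before b := 3*d: !(2*u == 3*d - 3)
Before q := u + d: !(2*u == 3*d - 3)
Before u := u + 4: !(2*u == 3*d - 11)
Before b := 3*u + d: !(2*u == 3*d - 11)
The weakest precondition is !(2*u == 3*d - 11).
Check whether (!(3*d == 15)) && u == -1 implies it.
Countermodel: at the initial state d = 3, u = -1, the precondition holds but the weakest precondition fails.
Answer: invalid


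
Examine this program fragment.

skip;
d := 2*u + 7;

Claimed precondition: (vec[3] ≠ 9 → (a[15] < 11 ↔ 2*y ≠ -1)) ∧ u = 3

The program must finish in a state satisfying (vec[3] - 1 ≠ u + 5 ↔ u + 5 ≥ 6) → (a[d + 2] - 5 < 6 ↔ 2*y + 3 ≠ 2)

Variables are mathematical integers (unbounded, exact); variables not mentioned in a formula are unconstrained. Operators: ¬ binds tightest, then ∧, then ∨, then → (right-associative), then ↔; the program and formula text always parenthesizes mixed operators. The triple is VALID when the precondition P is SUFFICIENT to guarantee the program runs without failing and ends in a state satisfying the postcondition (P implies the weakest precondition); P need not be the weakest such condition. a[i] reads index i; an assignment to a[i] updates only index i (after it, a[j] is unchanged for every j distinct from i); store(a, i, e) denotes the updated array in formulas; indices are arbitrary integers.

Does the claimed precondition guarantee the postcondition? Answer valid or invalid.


Working backward. After the program, the postcondition (vec[3] - 1 ≠ u + 5 ↔ u + 5 ≥ 6) → (a[d + 2] - 5 < 6 ↔ 2*y + 3 ≠ 2) must hold; in canonical form it is (vec[3] ≠ u + 6 ↔ u ≥ 1) → (a[d + 2] < 11 ↔ 2*y ≠ -1).
Before d := 2*u + 7: (vec[3] ≠ u + 6 ↔ u ≥ 1) → (a[2*u + 9] < 11 ↔ 2*y ≠ -1)
Before skip: (vec[3] ≠ u + 6 ↔ u ≥ 1) → (a[2*u + 9] < 11 ↔ 2*y ≠ -1)
The weakest precondition is (vec[3] ≠ u + 6 ↔ u ≥ 1) → (a[2*u + 9] < 11 ↔ 2*y ≠ -1).
Check whether (vec[3] ≠ 9 → (a[15] < 11 ↔ 2*y ≠ -1)) ∧ u = 3 implies it.
Every state satisfying the precondition satisfies the weakest precondition: the implication holds.
Answer: valid


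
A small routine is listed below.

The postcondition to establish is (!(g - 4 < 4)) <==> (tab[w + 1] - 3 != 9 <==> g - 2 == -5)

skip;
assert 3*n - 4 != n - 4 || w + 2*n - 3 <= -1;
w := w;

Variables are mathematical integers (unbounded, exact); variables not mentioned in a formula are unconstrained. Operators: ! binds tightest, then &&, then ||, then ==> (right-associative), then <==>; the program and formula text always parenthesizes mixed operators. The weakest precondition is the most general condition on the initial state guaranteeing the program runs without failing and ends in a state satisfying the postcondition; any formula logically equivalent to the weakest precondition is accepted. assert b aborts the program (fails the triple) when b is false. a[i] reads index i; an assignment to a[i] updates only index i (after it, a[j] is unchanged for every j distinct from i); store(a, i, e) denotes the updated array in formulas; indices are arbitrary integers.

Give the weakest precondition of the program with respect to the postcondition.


Working backward. After the program, the postcondition (!(g - 4 < 4)) <==> (tab[w + 1] - 3 != 9 <==> g - 2 == -5) must hold; in canonical form it is (!(g < 8)) <==> (tab[w + 1] != 12 <==> g == -3).
Before w := w: (!(g < 8)) <==> (tab[w + 1] != 12 <==> g == -3)
Before assert 3*n - 4 != n - 4 || w + 2*n - 3 <= -1: (2*n != 0 || 2*n + w <= 2) && ((!(g < 8)) <==> (tab[w + 1] != 12 <==> g == -3))
Before skip: (2*n != 0 || 2*n + w <= 2) && ((!(g < 8)) <==> (tab[w + 1] != 12 <==> g == -3))
Answer: WP = (2*n != 0 || 2*n + w <= 2) && ((!(g < 8)) <==> (tab[w + 1] != 12 <==> g == -3))


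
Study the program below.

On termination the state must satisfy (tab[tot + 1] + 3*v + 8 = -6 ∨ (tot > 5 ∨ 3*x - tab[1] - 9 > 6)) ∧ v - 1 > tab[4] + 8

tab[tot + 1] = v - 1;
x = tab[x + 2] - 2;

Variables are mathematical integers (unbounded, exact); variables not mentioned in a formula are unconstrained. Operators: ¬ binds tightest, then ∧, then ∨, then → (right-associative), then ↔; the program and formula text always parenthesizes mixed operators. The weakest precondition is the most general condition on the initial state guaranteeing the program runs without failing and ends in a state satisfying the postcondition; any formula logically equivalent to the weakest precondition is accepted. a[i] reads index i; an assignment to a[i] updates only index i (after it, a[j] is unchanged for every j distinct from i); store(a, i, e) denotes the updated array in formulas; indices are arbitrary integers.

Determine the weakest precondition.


Working backward. After the program, the postcondition (tab[tot + 1] + 3*v + 8 = -6 ∨ (tot > 5 ∨ 3*x - tab[1] - 9 > 6)) ∧ v - 1 > tab[4] + 8 must hold; in canonical form it is (tab[tot + 1] + 3*v = -14 ∨ tot > 5 ∨ 3*x > tab[1] + 15) ∧ v > tab[4] + 9.
Before x := tab[x + 2] - 2: (tab[tot + 1] + 3*v = -14 ∨ tot > 5 ∨ 3*tab[x + 2] > tab[1] + 21) ∧ v > tab[4] + 9
Before tab[tot + 1] := v - 1: (store(tab, tot + 1, v - 1)[tot + 1] + 3*v = -14 ∨ tot > 5 ∨ 3*store(tab, tot + 1, v - 1)[x + 2] > store(tab, tot + 1, v - 1)[1] + 21) ∧ v > store(tab, tot + 1, v - 1)[4] + 9
Answer: WP = (store(tab, tot + 1, v - 1)[tot + 1] + 3*v = -14 ∨ tot > 5 ∨ 3*store(tab, tot + 1, v - 1)[x + 2] > store(tab, tot + 1, v - 1)[1] + 21) ∧ v > store(tab, tot + 1, v - 1)[4] + 9
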